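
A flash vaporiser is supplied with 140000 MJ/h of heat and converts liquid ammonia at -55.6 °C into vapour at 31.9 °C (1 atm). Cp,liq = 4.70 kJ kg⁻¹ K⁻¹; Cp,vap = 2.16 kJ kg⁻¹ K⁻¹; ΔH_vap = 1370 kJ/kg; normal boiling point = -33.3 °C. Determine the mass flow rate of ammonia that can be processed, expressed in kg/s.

Δh = 4.70×(-33.3−-55.6) + 1370 + 2.16×(31.9−-33.3) = 1615.6 kJ/kg
Q = 140000 MJ/h = 38889 kJ/s = 38889 kJ/s
ṁ = Q/Δh = 38889 / 1615.6 = 24.07 kg/s

ṁ = 24.1 kg/s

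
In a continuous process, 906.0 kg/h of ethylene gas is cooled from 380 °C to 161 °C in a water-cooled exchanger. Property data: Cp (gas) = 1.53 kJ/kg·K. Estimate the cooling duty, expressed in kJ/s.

Q_c = 84.3 kJ/s

Q = ṁ·Cp·ΔT = 906.0 × 1.53 × (161 − 380) = -303570 kJ/h
Converting: 303570 / 3600 s = 84.326 kW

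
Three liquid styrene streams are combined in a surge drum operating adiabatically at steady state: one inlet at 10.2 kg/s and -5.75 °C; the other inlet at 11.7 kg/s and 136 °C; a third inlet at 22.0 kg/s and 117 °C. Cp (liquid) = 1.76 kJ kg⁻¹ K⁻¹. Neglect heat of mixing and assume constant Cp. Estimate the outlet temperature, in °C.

T_out = 93.5 °C

Energy balance with Q = 0: Σ ṁᵢCp,ᵢ(T_out − Tᵢ) = 0
Σ ṁᵢCp,ᵢTᵢ = 10.2×1.76×-5.75 + 11.7×1.76×136 + 22.0×1.76×117 = 7227.5
Σ ṁᵢCp,ᵢ = 10.2×1.76 + 11.7×1.76 + 22.0×1.76 = 77.264
T_out = 7227.5 / 77.264 = 93.543 °C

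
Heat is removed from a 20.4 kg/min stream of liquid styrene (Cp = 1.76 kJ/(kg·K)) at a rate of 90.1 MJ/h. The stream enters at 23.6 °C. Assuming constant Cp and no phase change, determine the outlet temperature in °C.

T_out = -18.2 °C

Q = 90.1 MJ/h = 1501.7 kJ/min
ΔT = Q/(ṁ·Cp) = 1501.7/(20.4×1.76) = 41.824 K
T_out = 23.6 − 41.824 = -18.224 °C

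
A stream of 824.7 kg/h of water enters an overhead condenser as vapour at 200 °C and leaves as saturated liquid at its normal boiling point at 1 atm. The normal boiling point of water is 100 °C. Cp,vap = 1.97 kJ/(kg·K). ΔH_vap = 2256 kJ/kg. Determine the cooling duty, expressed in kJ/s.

Q_c = 562 kJ/s

vapour 200→100 °C: -197 kJ/kg
condensation at 100 °C: -2256 kJ/kg
Δh = -197 + -2256 = -2453 kJ/kg
Q = ṁ·Δh = 824.7 kg/h × -2453 kJ/kg = -2.023e+06 kJ/h
|Q| = 561.94 kW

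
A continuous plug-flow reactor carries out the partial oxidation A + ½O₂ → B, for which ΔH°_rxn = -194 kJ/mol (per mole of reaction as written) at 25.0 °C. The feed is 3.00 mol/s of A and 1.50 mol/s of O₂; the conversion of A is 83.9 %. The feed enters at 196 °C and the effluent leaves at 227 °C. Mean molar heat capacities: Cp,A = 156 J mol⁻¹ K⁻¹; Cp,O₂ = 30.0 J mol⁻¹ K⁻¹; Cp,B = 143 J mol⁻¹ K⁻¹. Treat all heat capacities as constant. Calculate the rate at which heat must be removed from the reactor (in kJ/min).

Q_out = 29200 kJ/min

Extent of reaction ξ = 0.839 × 3.00 = 2.517 mol/s
Reaction term: ξ·ΔH°_rxn = 2.517 × -194 = -488.3 kJ/s
Sensible, feed 196→25 °C: -87.723 kJ/s
Outlet flows (mol/s): A 0.483, O₂ 0.2415, B 2.517
Sensible, products 25→227 °C: 89.39 kJ/s
Q = ΔH = -486.63 kJ/s = -486.63 kW
Heat removed = 29198 kJ/min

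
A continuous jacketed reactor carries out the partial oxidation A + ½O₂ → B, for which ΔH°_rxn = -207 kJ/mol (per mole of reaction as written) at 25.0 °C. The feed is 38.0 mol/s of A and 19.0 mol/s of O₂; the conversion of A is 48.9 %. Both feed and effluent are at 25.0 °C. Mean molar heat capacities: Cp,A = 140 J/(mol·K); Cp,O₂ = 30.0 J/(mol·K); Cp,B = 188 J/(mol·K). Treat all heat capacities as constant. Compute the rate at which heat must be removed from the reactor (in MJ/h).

Q_out = 13800 MJ/h

Extent of reaction ξ = 0.489 × 38.0 = 18.582 mol/s
Reaction term: ξ·ΔH°_rxn = 18.582 × -207 = -3846.5 kJ/s
Q = ΔH = -3846.5 kJ/s = -3846.5 kW
Heat removed = 13847 MJ/h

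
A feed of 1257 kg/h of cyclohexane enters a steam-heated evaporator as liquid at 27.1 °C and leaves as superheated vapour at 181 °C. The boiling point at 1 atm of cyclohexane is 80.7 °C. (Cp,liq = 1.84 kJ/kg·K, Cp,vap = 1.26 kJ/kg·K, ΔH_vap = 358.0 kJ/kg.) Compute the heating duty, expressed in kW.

Q = 204 kW

liquid 27.1→80.7 °C: 98.624 kJ/kg
vaporisation at 80.7 °C: 358 kJ/kg
vapour 80.7→181 °C: 126.38 kJ/kg
Δh = 98.624 + 358 + 126.38 = 583 kJ/kg
Q = ṁ·Δh = 1257 kg/h × 583 kJ/kg = 732830 kJ/h
|Q| = 203.56 kW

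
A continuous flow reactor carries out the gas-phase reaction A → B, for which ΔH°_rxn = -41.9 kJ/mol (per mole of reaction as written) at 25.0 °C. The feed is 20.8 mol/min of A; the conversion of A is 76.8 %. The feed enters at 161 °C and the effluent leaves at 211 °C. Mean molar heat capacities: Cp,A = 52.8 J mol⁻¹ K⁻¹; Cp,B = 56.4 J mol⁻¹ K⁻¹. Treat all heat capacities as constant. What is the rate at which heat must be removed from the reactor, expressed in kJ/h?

Q_out = 36200 kJ/h

Extent of reaction ξ = 0.768 × 20.8 = 15.974 mol/min
Reaction term: ξ·ΔH°_rxn = 15.974 × -41.9 = -669.33 kJ/min
Sensible, feed 161→25 °C: -149.36 kJ/min
Outlet flows (mol/min): A 4.8256, B 15.974
Sensible, products 25→211 °C: 214.97 kJ/min
Q = ΔH = -603.72 kJ/min = -10.062 kW
Heat removed = 36223 kJ/h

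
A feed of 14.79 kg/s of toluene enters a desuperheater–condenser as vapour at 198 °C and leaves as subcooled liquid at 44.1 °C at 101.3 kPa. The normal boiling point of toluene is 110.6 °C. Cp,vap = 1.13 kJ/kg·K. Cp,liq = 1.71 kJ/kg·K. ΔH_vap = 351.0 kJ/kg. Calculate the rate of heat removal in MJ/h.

vapour 198→110.6 °C: -98.762 kJ/kg
condensation at 110.6 °C: -351 kJ/kg
liquid 110.6→44.1 °C: -113.72 kJ/kg
Δh = -98.762 + -351 + -113.72 = -563.48 kJ/kg
Q = ṁ·Δh = 14.79 kg/s × -563.48 kJ/kg = -8333.8 kJ/s
|Q| = 8333.8 kW = 30002 MJ/h

Q_c = 30000 MJ/h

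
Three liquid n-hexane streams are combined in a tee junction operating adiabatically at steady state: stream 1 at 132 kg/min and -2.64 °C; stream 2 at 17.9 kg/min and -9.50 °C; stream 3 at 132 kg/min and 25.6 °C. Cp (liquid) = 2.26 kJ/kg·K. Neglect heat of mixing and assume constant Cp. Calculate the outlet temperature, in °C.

Energy balance with Q = 0: Σ ṁᵢCp,ᵢ(T_out − Tᵢ) = 0
Σ ṁᵢCp,ᵢTᵢ = 132×2.26×-2.64 + 17.9×2.26×-9.50 + 132×2.26×25.6 = 6465.1
Σ ṁᵢCp,ᵢ = 132×2.26 + 17.9×2.26 + 132×2.26 = 637.09
T_out = 6465.1 / 637.09 = 10.148 °C

T_out = 10.1 °C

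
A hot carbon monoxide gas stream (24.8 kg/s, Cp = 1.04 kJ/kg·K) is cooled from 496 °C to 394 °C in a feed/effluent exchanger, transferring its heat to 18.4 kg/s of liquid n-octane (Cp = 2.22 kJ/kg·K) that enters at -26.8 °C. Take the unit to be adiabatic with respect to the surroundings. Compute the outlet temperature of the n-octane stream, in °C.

T_c,out = 37.6 °C

Heat released by hot stream: Q = 24.8 × 1.04 × (496 − 394) = 2630.8 kJ/s
Energy balance on cold side (adiabatic exchanger): Q = ṁ_c·Cp_c·(T_c,out − T_c,in)
T_c,out = -26.8 + 2630.8/(18.4 × 2.22) = 37.604 °C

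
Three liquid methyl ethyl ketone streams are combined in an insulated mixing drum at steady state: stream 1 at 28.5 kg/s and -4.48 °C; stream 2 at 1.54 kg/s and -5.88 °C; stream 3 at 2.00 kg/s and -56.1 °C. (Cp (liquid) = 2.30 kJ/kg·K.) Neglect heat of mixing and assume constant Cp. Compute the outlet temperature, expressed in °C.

T_out = -7.77 °C

Adiabatic, steady state ⇒ Σ ṁᵢCp,ᵢ(T_out − Tᵢ) = 0
T_out = Σ ṁᵢCp,ᵢTᵢ / Σ ṁᵢCp,ᵢ
      = -572.55 / 73.692 = -7.7695 °C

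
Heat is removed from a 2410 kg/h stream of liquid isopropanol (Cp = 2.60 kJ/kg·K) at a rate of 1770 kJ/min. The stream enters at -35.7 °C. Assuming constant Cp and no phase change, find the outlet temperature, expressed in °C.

T_out = -52.6 °C

Q = 1770 kJ/min = 106200 kJ/h
ΔT = Q/(ṁ·Cp) = 106200/(2410×2.60) = 16.949 K
T_out = -35.7 − 16.949 = -52.649 °C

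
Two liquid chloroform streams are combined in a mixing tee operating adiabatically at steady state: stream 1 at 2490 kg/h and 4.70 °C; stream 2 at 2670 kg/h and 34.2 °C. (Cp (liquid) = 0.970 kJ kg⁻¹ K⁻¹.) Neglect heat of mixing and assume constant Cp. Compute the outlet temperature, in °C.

No heat crosses the boundary, so H_out = H_in.
Σ ṁᵢCp,ᵢTᵢ = 2490×0.970×4.70 + 2670×0.970×34.2 = 99926
Σ ṁᵢCp,ᵢ = 2490×0.970 + 2670×0.970 = 5005.2
T_out = 99926 / 5005.2 = 19.965 °C

T_out = 20.0 °C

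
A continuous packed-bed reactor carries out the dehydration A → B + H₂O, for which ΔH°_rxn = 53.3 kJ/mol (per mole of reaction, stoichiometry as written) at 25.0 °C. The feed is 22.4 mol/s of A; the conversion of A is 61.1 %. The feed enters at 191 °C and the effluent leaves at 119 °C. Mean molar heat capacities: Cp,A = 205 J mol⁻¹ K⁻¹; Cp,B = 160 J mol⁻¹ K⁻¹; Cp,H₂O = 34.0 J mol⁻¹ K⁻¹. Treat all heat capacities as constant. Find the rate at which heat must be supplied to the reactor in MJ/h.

Extent of reaction ξ = 0.611 × 22.4 = 13.686 mol/s
Reaction term: ξ·ΔH°_rxn = 13.686 × 53.3 = 729.49 kJ/s
Sensible, feed 191→25 °C: -762.27 kJ/s
Outlet flows (mol/s): A 8.7136, B 13.686, H₂O 13.686
Sensible, products 25→119 °C: 417.5 kJ/s
Q = ΔH = 384.71 kJ/s = 384.71 kW
Heat supplied = 1385 MJ/h

Q_in = 1380 MJ/h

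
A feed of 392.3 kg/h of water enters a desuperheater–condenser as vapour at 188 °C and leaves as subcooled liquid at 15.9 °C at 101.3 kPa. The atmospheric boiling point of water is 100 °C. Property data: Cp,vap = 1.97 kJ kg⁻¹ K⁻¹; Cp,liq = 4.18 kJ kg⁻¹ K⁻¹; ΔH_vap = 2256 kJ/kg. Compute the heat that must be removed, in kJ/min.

Q_c = 18200 kJ/min

vapour 188→100 °C: -173.36 kJ/kg
condensation at 100 °C: -2256 kJ/kg
liquid 100→15.9 °C: -351.54 kJ/kg
Δh = -173.36 + -2256 + -351.54 = -2780.9 kJ/kg
Q = ṁ·Δh = 392.3 kg/h × -2780.9 kJ/kg = -1.0909e+06 kJ/h
|Q| = 303.04 kW = 18182 kJ/min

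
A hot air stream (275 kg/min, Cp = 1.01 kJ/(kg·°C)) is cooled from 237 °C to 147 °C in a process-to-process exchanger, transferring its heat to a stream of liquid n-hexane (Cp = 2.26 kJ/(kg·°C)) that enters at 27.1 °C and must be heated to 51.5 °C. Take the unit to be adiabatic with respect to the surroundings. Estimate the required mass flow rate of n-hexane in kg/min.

Heat released by hot stream: Q = 275 × 1.01 × (237 − 147) = 24998 kJ/min
Energy balance on cold side (adiabatic exchanger): Q = ṁ_c·Cp_c·(T_c,out − T_c,in)
ṁ_c = 24998 / [2.26 × (51.5 − 27.1)] = 453.31 kg/min

ṁ_c = 453 kg/min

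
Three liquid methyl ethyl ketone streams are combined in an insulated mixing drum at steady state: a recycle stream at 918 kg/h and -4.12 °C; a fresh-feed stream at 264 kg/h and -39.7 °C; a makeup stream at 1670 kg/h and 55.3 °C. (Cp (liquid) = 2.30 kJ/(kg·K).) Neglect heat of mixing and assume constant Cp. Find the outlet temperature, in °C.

T_out = 27.4 °C

Adiabatic, steady state ⇒ Σ ṁᵢCp,ᵢ(T_out − Tᵢ) = 0
Σ ṁᵢCp,ᵢTᵢ = 918×2.30×-4.12 + 264×2.30×-39.7 + 1670×2.30×55.3 = 179600
Σ ṁᵢCp,ᵢ = 918×2.30 + 264×2.30 + 1670×2.30 = 6559.6
T_out = 179600 / 6559.6 = 27.38 °C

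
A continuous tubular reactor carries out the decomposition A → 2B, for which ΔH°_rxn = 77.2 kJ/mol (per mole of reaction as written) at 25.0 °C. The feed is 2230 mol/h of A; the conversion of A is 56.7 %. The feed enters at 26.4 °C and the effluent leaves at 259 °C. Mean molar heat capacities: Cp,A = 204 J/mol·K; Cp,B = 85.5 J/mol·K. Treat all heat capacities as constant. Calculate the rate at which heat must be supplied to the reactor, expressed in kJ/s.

Q_in = 53.8 kJ/s

Extent of reaction ξ = 0.567 × 2230 = 1264.4 mol/h
Reaction term: ξ·ΔH°_rxn = 1264.4 × 77.2 = 97612 kJ/h
Sensible, feed 26.4→25 °C: -636.89 kJ/h
Outlet flows (mol/h): A 965.59, B 2528.8
Sensible, products 25→259 °C: 96688 kJ/h
Q = ΔH = 193660 kJ/h = 53.795 kW
Heat supplied = 53.795 kJ/s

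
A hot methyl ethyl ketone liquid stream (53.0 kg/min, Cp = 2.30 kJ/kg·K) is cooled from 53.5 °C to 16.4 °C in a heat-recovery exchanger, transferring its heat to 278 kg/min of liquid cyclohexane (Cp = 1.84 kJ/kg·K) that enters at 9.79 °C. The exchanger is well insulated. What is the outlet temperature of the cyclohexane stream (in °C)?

Heat released by hot stream: Q = 53.0 × 2.30 × (53.5 − 16.4) = 4522.5 kJ/min
Energy balance on cold side (adiabatic exchanger): Q = ṁ_c·Cp_c·(T_c,out − T_c,in)
T_c,out = 9.79 + 4522.5/(278 × 1.84) = 18.631 °C

T_c,out = 18.6 °C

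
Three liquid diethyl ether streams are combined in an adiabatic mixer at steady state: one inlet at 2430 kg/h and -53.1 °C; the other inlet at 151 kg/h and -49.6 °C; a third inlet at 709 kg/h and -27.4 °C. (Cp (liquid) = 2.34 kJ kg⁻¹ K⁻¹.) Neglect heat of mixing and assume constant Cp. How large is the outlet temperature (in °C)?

Energy balance with Q = 0: Σ ṁᵢCp,ᵢ(T_out − Tᵢ) = 0
T_out = Σ ṁᵢCp,ᵢTᵢ / Σ ṁᵢCp,ᵢ
      = -364920 / 7698.6 = -47.401 °C

T_out = -47.4 °C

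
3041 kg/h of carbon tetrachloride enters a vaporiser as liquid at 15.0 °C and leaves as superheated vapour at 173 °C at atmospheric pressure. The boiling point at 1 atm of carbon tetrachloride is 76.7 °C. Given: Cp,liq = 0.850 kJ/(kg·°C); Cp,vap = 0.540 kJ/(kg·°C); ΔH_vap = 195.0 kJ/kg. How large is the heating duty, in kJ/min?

Q = 15200 kJ/min

liquid 15.0→76.7 °C: 52.445 kJ/kg
vaporisation at 76.7 °C: 195 kJ/kg
vapour 76.7→173 °C: 52.002 kJ/kg
Δh = 52.445 + 195 + 52.002 = 299.45 kJ/kg
Q = ṁ·Δh = 3041 kg/h × 299.45 kJ/kg = 910620 kJ/h
|Q| = 252.95 kW = 15177 kJ/min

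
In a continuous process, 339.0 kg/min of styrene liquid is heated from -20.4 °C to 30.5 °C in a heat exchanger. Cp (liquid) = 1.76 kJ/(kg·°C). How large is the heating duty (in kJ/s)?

Q = 506 kJ/s

Q = ṁ·Cp·ΔT = 339.0 × 1.76 × (30.5 − -20.4) = 30369 kJ/min
Converting: 30369 / 60 s = 506.15 kW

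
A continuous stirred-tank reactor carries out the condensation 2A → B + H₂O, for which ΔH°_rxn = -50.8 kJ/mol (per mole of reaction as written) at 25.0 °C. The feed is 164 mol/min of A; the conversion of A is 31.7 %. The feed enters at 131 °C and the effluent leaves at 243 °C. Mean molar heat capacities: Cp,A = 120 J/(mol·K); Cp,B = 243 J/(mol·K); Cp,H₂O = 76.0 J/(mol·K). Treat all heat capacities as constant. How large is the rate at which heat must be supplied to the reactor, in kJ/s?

Q_in = 22.2 kJ/s

Extent of reaction ξ = 0.317 × 164 / 2 = 25.994 mol/min
Reaction term: ξ·ΔH°_rxn = 25.994 × -50.8 = -1320.5 kJ/min
Sensible, feed 131→25 °C: -2086.1 kJ/min
Outlet flows (mol/min): A 112.01, B 25.994, H₂O 25.994
Sensible, products 25→243 °C: 4737.9 kJ/min
Q = ΔH = 1331.3 kJ/min = 22.189 kW
Heat supplied = 22.189 kJ/s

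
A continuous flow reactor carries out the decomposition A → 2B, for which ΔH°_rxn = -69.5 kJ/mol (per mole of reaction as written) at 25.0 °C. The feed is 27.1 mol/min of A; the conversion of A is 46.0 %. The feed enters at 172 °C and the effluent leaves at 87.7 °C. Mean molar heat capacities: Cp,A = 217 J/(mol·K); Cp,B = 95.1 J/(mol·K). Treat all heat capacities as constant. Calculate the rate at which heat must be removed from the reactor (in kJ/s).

Extent of reaction ξ = 0.460 × 27.1 = 12.466 mol/min
Reaction term: ξ·ΔH°_rxn = 12.466 × -69.5 = -866.39 kJ/min
Sensible, feed 172→25 °C: -864.46 kJ/min
Outlet flows (mol/min): A 14.634, B 24.932
Sensible, products 25→87.7 °C: 347.77 kJ/min
Q = ΔH = -1383.1 kJ/min = -23.051 kW
Heat removed = 23.051 kJ/s

Q_out = 23.1 kJ/s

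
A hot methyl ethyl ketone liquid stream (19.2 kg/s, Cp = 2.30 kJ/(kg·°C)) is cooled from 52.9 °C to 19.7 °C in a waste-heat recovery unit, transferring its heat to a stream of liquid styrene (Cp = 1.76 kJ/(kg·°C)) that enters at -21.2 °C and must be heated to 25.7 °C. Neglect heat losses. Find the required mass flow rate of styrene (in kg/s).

ṁ_c = 17.8 kg/s

Heat released by hot stream: Q = 19.2 × 2.30 × (52.9 − 19.7) = 1466.1 kJ/s
Energy balance on cold side (adiabatic exchanger): Q = ṁ_c·Cp_c·(T_c,out − T_c,in)
ṁ_c = 1466.1 / [1.76 × (25.7 − -21.2)] = 17.762 kg/s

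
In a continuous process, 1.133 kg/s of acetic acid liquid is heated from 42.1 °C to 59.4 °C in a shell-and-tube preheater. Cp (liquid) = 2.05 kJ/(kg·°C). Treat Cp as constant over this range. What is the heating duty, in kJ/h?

Q = ṁ·Cp·ΔT = 1.133 × 2.05 × (59.4 − 42.1) = 40.182 kJ/s
Heating duty = 144650 kJ/h

Q = 145000 kJ/h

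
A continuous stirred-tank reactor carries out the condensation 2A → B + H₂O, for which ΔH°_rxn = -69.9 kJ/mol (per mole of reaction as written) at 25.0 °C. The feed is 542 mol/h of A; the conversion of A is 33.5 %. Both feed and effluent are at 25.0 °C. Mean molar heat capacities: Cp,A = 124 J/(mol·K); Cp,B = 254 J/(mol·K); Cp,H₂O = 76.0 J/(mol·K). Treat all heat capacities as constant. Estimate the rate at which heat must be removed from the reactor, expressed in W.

Extent of reaction ξ = 0.335 × 542 / 2 = 90.785 mol/h
Reaction term: ξ·ΔH°_rxn = 90.785 × -69.9 = -6345.9 kJ/h
Q = ΔH = -6345.9 kJ/h = -1.7627 kW
Heat removed = 1762.7 W

Q_out = 1760 W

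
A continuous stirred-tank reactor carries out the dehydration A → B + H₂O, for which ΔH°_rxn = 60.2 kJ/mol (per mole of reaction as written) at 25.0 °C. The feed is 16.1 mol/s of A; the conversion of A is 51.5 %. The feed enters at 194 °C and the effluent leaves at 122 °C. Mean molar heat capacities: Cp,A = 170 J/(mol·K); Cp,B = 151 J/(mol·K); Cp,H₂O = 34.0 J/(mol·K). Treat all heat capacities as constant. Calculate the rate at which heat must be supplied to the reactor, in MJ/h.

Q_in = 1130 MJ/h

Extent of reaction ξ = 0.515 × 16.1 = 8.2915 mol/s
Reaction term: ξ·ΔH°_rxn = 8.2915 × 60.2 = 499.15 kJ/s
Sensible, feed 194→25 °C: -462.55 kJ/s
Outlet flows (mol/s): A 7.8085, B 8.2915, H₂O 8.2915
Sensible, products 25→122 °C: 277.55 kJ/s
Q = ΔH = 314.15 kJ/s = 314.15 kW
Heat supplied = 1130.9 MJ/h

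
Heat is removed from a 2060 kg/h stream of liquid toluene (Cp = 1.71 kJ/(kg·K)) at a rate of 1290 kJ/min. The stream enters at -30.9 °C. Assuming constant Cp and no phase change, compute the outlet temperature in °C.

Q = 1290 kJ/min = 77400 kJ/h
ΔT = Q/(ṁ·Cp) = 77400/(2060×1.71) = 21.972 K
T_out = -30.9 − 21.972 = -52.872 °C

T_out = -52.9 °C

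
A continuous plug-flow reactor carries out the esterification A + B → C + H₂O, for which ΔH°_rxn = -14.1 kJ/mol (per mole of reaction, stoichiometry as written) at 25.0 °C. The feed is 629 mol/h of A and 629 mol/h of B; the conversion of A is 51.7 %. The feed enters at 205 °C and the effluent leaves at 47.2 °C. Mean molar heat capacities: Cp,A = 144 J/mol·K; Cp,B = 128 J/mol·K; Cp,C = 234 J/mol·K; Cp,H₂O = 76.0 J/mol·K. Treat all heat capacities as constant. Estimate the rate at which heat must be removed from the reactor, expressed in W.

Extent of reaction ξ = 0.517 × 629 = 325.19 mol/h
Reaction term: ξ·ΔH°_rxn = 325.19 × -14.1 = -4585.2 kJ/h
Sensible, feed 205→25 °C: -30796 kJ/h
Outlet flows (mol/h): A 303.81, B 303.81, C 325.19, H₂O 325.19
Sensible, products 25→47.2 °C: 4072.5 kJ/h
Q = ΔH = -31309 kJ/h = -8.6968 kW
Heat removed = 8696.8 W

Q_out = 8700 W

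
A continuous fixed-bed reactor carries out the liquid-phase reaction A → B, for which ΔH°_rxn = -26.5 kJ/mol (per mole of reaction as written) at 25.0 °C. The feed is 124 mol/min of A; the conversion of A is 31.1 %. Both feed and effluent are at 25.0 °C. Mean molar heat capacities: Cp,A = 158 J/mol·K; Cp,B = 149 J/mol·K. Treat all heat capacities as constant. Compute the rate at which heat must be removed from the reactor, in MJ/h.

Q_out = 61.3 MJ/h

Extent of reaction ξ = 0.311 × 124 = 38.564 mol/min
Reaction term: ξ·ΔH°_rxn = 38.564 × -26.5 = -1021.9 kJ/min
Q = ΔH = -1021.9 kJ/min = -17.032 kW
Heat removed = 61.317 MJ/h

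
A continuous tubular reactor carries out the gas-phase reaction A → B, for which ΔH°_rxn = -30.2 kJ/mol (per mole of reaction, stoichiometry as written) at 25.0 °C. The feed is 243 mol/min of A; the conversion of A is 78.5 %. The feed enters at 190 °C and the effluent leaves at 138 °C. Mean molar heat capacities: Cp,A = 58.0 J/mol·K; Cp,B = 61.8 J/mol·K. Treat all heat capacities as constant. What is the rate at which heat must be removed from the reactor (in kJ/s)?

Extent of reaction ξ = 0.785 × 243 = 190.75 mol/min
Reaction term: ξ·ΔH°_rxn = 190.75 × -30.2 = -5760.8 kJ/min
Sensible, feed 190→25 °C: -2325.5 kJ/min
Outlet flows (mol/min): A 52.245, B 190.75
Sensible, products 25→138 °C: 1674.5 kJ/min
Q = ΔH = -6411.8 kJ/min = -106.86 kW
Heat removed = 106.86 kJ/s

Q_out = 107 kJ/s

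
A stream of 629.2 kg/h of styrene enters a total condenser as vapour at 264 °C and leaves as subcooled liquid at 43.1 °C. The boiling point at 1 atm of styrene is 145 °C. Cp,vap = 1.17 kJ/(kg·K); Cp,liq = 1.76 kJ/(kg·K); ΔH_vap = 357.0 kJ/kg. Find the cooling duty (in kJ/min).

Q_c = 7080 kJ/min

vapour 264→145 °C: -139.23 kJ/kg
condensation at 145 °C: -357 kJ/kg
liquid 145→43.1 °C: -179.34 kJ/kg
Δh = -139.23 + -357 + -179.34 = -675.57 kJ/kg
Q = ṁ·Δh = 629.2 kg/h × -675.57 kJ/kg = -425070 kJ/h
|Q| = 118.08 kW = 7084.5 kJ/min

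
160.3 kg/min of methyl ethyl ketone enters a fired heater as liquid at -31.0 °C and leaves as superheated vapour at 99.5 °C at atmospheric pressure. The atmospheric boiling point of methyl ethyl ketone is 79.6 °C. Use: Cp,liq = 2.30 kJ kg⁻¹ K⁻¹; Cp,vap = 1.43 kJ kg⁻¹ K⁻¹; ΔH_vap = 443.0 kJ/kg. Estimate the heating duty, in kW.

liquid -31.0→79.6 °C: 254.38 kJ/kg
vaporisation at 79.6 °C: 443 kJ/kg
vapour 79.6→99.5 °C: 28.457 kJ/kg
Δh = 254.38 + 443 + 28.457 = 725.84 kJ/kg
Q = ṁ·Δh = 160.3 kg/min × 725.84 kJ/kg = 116350 kJ/min
|Q| = 1939.2 kW

Q = 1940 kW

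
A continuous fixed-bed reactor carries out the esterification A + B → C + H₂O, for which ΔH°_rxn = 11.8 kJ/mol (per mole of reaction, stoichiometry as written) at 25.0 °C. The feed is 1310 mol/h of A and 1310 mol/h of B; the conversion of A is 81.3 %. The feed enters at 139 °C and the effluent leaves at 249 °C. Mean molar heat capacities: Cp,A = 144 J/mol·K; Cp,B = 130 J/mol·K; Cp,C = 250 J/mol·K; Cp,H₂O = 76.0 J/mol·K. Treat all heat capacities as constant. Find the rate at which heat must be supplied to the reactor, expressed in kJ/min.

Q_in = 1070 kJ/min

Extent of reaction ξ = 0.813 × 1310 = 1065 mol/h
Reaction term: ξ·ΔH°_rxn = 1065 × 11.8 = 12567 kJ/h
Sensible, feed 139→25 °C: -40919 kJ/h
Outlet flows (mol/h): A 244.97, B 244.97, C 1065, H₂O 1065
Sensible, products 25→249 °C: 92808 kJ/h
Q = ΔH = 64456 kJ/h = 17.905 kW
Heat supplied = 1074.3 kJ/min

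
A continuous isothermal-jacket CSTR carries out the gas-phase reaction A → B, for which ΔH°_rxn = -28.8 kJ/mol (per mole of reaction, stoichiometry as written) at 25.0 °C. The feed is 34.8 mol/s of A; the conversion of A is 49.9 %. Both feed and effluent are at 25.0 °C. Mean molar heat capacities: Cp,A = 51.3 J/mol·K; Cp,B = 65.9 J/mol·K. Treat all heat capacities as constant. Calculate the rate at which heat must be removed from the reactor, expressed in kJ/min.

Extent of reaction ξ = 0.499 × 34.8 = 17.365 mol/s
Reaction term: ξ·ΔH°_rxn = 17.365 × -28.8 = -500.12 kJ/s
Q = ΔH = -500.12 kJ/s = -500.12 kW
Heat removed = 30007 kJ/min

Q_out = 30000 kJ/min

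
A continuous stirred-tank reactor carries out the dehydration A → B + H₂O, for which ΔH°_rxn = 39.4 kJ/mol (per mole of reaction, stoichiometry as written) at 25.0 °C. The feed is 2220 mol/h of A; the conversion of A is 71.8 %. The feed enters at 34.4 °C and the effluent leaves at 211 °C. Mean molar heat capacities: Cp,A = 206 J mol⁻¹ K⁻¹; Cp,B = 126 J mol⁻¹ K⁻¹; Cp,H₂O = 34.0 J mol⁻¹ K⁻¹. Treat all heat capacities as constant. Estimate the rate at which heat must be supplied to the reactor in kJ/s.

Extent of reaction ξ = 0.718 × 2220 = 1594 mol/h
Reaction term: ξ·ΔH°_rxn = 1594 × 39.4 = 62802 kJ/h
Sensible, feed 34.4→25 °C: -4298.8 kJ/h
Outlet flows (mol/h): A 626.04, B 1594, H₂O 1594
Sensible, products 25→211 °C: 71424 kJ/h
Q = ΔH = 129930 kJ/h = 36.091 kW
Heat supplied = 36.091 kJ/s

Q_in = 36.1 kJ/s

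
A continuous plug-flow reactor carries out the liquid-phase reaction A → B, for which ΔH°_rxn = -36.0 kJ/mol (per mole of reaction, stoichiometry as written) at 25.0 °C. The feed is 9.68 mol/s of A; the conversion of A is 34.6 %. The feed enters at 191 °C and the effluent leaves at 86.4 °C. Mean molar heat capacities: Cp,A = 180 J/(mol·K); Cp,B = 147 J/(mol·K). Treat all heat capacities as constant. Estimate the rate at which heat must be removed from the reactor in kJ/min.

Q_out = 18600 kJ/min

Extent of reaction ξ = 0.346 × 9.68 = 3.3493 mol/s
Reaction term: ξ·ΔH°_rxn = 3.3493 × -36.0 = -120.57 kJ/s
Sensible, feed 191→25 °C: -289.24 kJ/s
Outlet flows (mol/s): A 6.3307, B 3.3493
Sensible, products 25→86.4 °C: 100.2 kJ/s
Q = ΔH = -309.62 kJ/s = -309.62 kW
Heat removed = 18577 kJ/min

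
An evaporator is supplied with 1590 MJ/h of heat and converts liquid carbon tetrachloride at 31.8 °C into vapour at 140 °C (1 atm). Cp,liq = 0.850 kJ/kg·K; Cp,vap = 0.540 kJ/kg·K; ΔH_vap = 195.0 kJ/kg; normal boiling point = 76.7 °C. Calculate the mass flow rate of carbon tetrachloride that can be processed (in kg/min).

Δh = 0.850×(76.7−31.8) + 195.0 + 0.540×(140−76.7) = 267.35 kJ/kg
Q = 1590 MJ/h = 441.67 kJ/s = 26500 kJ/min
ṁ = Q/Δh = 26500 / 267.35 = 99.122 kg/min

ṁ = 99.1 kg/min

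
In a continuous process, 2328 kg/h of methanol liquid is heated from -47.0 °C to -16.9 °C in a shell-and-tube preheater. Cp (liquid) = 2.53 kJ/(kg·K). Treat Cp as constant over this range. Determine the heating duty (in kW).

Q = 49.2 kW

Q = ṁ·Cp·ΔT = 2328 × 2.53 × (-16.9 − -47.0) = 177280 kJ/h
Converting: 177280 / 3600 s = 49.246 kW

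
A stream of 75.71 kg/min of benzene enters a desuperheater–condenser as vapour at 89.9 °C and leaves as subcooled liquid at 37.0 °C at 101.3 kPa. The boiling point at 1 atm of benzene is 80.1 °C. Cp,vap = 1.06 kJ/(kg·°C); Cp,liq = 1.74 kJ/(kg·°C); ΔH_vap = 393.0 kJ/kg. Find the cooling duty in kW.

vapour 89.9→80.1 °C: -10.388 kJ/kg
condensation at 80.1 °C: -393 kJ/kg
liquid 80.1→37.0 °C: -74.994 kJ/kg
Δh = -10.388 + -393 + -74.994 = -478.38 kJ/kg
Q = ṁ·Δh = 75.71 kg/min × -478.38 kJ/kg = -36218 kJ/min
|Q| = 603.64 kW

Q_c = 604 kW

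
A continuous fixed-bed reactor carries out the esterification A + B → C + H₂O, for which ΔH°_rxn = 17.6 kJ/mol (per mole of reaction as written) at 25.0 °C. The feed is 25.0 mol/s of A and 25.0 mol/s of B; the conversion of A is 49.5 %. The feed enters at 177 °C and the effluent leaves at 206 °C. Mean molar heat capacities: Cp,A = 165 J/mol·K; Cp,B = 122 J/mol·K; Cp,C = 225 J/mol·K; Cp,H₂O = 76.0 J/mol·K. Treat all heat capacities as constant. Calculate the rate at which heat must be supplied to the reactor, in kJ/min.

Q_in = 27400 kJ/min

Extent of reaction ξ = 0.495 × 25.0 = 12.375 mol/s
Reaction term: ξ·ΔH°_rxn = 12.375 × 17.6 = 217.8 kJ/s
Sensible, feed 177→25 °C: -1090.6 kJ/s
Outlet flows (mol/s): A 12.625, B 12.625, C 12.375, H₂O 12.375
Sensible, products 25→206 °C: 1330 kJ/s
Q = ΔH = 457.23 kJ/s = 457.23 kW
Heat supplied = 27434 kJ/min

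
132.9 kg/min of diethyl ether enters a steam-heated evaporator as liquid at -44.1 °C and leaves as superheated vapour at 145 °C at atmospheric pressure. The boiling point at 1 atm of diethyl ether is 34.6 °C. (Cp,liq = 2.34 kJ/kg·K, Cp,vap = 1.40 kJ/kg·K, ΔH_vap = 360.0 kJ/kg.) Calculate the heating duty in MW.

liquid -44.1→34.6 °C: 184.16 kJ/kg
vaporisation at 34.6 °C: 360 kJ/kg
vapour 34.6→145 °C: 154.56 kJ/kg
Δh = 184.16 + 360 + 154.56 = 698.72 kJ/kg
Q = ṁ·Δh = 132.9 kg/min × 698.72 kJ/kg = 92860 kJ/min
|Q| = 1547.7 kW = 1.5477 MW

Q = 1.55 MW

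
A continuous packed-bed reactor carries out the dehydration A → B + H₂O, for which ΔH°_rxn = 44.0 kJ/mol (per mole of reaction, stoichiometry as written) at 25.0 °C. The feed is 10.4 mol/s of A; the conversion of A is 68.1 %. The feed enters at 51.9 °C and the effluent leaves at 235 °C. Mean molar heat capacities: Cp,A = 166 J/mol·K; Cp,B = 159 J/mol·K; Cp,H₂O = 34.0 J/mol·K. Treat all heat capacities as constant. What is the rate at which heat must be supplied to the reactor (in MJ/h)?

Extent of reaction ξ = 0.681 × 10.4 = 7.0824 mol/s
Reaction term: ξ·ΔH°_rxn = 7.0824 × 44.0 = 311.63 kJ/s
Sensible, feed 51.9→25 °C: -46.44 kJ/s
Outlet flows (mol/s): A 3.3176, B 7.0824, H₂O 7.0824
Sensible, products 25→235 °C: 402.7 kJ/s
Q = ΔH = 667.89 kJ/s = 667.89 kW
Heat supplied = 2404.4 MJ/h

Q_in = 2400 MJ/h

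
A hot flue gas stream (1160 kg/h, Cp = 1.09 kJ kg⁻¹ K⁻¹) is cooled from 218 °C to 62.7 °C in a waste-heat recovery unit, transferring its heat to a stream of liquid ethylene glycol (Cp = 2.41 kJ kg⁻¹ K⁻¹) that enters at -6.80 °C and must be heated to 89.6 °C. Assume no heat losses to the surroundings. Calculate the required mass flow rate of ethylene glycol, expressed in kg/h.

ṁ_c = 845 kg/h

Heat released by hot stream: Q = 1160 × 1.09 × (218 − 62.7) = 196360 kJ/h
Energy balance on cold side (adiabatic exchanger): Q = ṁ_c·Cp_c·(T_c,out − T_c,in)
ṁ_c = 196360 / [2.41 × (89.6 − -6.80)] = 845.2 kg/h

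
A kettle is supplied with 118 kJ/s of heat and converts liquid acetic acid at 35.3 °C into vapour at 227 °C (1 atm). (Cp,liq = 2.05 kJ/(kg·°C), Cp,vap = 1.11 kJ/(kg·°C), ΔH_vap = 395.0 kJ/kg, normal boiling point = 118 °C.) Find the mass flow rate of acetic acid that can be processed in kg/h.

ṁ = 620 kg/h

Δh = 2.05×(118−35.3) + 395.0 + 1.11×(227−118) = 685.52 kJ/kg
Q = 118 kJ/s = 118 kJ/s = 424800 kJ/h
ṁ = Q/Δh = 424800 / 685.52 = 619.67 kg/h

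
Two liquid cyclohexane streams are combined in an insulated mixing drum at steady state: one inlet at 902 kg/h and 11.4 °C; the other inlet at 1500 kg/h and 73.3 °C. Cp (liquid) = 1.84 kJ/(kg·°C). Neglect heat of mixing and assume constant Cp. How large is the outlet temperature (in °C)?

T_out = 50.1 °C

Energy balance with Q = 0: Σ ṁᵢCp,ᵢ(T_out − Tᵢ) = 0
Σ ṁᵢCp,ᵢTᵢ = 902×1.84×11.4 + 1500×1.84×73.3 = 221230
Σ ṁᵢCp,ᵢ = 902×1.84 + 1500×1.84 = 4419.7
T_out = 221230 / 4419.7 = 50.055 °C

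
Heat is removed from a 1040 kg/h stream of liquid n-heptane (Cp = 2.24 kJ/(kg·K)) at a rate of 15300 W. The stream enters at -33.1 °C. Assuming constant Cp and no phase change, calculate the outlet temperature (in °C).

Q = 15300 W = 55080 kJ/h
ΔT = Q/(ṁ·Cp) = 55080/(1040×2.24) = 23.644 K
T_out = -33.1 − 23.644 = -56.744 °C

T_out = -56.7 °C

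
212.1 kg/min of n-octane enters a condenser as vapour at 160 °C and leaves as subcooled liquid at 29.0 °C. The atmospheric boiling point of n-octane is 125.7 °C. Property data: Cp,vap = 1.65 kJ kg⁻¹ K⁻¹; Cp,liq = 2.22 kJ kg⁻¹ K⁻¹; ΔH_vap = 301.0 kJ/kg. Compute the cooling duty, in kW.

Q_c = 2020 kW

vapour 160→125.7 °C: -56.595 kJ/kg
condensation at 125.7 °C: -301 kJ/kg
liquid 125.7→29.0 °C: -214.67 kJ/kg
Δh = -56.595 + -301 + -214.67 = -572.27 kJ/kg
Q = ṁ·Δh = 212.1 kg/min × -572.27 kJ/kg = -121380 kJ/min
|Q| = 2023 kW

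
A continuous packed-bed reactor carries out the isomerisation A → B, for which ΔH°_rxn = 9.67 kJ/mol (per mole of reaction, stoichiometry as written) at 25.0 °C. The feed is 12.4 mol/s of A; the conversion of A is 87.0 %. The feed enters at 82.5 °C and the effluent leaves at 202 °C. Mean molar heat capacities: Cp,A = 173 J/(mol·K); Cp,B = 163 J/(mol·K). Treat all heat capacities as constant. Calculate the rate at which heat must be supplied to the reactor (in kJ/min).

Extent of reaction ξ = 0.870 × 12.4 = 10.788 mol/s
Reaction term: ξ·ΔH°_rxn = 10.788 × 9.67 = 104.32 kJ/s
Sensible, feed 82.5→25 °C: -123.35 kJ/s
Outlet flows (mol/s): A 1.612, B 10.788
Sensible, products 25→202 °C: 360.61 kJ/s
Q = ΔH = 341.58 kJ/s = 341.58 kW
Heat supplied = 20495 kJ/min

Q_in = 20500 kJ/min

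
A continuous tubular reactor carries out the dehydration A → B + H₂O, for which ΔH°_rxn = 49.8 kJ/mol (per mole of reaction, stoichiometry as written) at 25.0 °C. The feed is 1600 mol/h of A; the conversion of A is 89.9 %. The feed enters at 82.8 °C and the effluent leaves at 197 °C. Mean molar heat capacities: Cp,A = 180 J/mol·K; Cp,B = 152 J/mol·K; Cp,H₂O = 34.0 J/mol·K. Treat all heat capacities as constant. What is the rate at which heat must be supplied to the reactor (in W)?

Extent of reaction ξ = 0.899 × 1600 = 1438.4 mol/h
Reaction term: ξ·ΔH°_rxn = 1438.4 × 49.8 = 71632 kJ/h
Sensible, feed 82.8→25 °C: -16646 kJ/h
Outlet flows (mol/h): A 161.6, B 1438.4, H₂O 1438.4
Sensible, products 25→197 °C: 51020 kJ/h
Q = ΔH = 106010 kJ/h = 29.446 kW
Heat supplied = 29446 W

Q_in = 29400 W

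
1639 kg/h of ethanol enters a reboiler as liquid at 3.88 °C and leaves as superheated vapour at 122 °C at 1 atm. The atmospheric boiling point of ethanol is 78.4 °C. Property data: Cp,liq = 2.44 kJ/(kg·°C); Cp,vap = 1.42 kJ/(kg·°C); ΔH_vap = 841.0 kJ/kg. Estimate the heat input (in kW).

Q = 494 kW

liquid 3.88→78.4 °C: 181.83 kJ/kg
vaporisation at 78.4 °C: 841 kJ/kg
vapour 78.4→122 °C: 61.912 kJ/kg
Δh = 181.83 + 841 + 61.912 = 1084.7 kJ/kg
Q = ṁ·Δh = 1639 kg/h × 1084.7 kJ/kg = 1.7779e+06 kJ/h
|Q| = 493.86 kW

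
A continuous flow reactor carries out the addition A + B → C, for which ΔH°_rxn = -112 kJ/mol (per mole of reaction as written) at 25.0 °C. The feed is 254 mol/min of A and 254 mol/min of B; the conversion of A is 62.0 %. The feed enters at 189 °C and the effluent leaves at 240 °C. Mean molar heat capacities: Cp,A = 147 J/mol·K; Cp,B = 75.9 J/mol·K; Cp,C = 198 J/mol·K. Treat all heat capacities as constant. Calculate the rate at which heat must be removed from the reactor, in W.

Q_out = 260000 W

Extent of reaction ξ = 0.620 × 254 = 157.48 mol/min
Reaction term: ξ·ΔH°_rxn = 157.48 × -112 = -17638 kJ/min
Sensible, feed 189→25 °C: -9285.1 kJ/min
Outlet flows (mol/min): A 96.52, B 96.52, C 157.48
Sensible, products 25→240 °C: 11329 kJ/min
Q = ΔH = -15593 kJ/min = -259.89 kW
Heat removed = 259890 W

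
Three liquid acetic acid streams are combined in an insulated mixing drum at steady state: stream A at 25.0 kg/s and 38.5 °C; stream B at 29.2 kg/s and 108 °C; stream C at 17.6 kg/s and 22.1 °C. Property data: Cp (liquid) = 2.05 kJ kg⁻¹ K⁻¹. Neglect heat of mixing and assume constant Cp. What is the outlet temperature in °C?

T_out = 62.7 °C

No heat crosses the boundary, so H_out = H_in.
Σ ṁᵢCp,ᵢTᵢ = 25.0×2.05×38.5 + 29.2×2.05×108 + 17.6×2.05×22.1 = 9235.4
Σ ṁᵢCp,ᵢ = 25.0×2.05 + 29.2×2.05 + 17.6×2.05 = 147.19
T_out = 9235.4 / 147.19 = 62.745 °C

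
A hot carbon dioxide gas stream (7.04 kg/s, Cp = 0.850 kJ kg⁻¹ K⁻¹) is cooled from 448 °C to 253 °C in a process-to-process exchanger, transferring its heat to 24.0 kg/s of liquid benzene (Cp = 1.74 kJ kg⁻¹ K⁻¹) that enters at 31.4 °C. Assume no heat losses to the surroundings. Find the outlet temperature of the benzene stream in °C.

Heat released by hot stream: Q = 7.04 × 0.850 × (448 − 253) = 1166.9 kJ/s
Energy balance on cold side (adiabatic exchanger): Q = ṁ_c·Cp_c·(T_c,out − T_c,in)
T_c,out = 31.4 + 1166.9/(24.0 × 1.74) = 59.343 °C

T_c,out = 59.3 °C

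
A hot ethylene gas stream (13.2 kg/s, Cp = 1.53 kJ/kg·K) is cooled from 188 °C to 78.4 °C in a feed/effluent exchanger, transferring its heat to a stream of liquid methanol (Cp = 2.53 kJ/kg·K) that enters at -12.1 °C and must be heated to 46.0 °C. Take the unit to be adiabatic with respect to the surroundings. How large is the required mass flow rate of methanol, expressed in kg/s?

Heat released by hot stream: Q = 13.2 × 1.53 × (188 − 78.4) = 2213.5 kJ/s
Energy balance on cold side (adiabatic exchanger): Q = ṁ_c·Cp_c·(T_c,out − T_c,in)
ṁ_c = 2213.5 / [2.53 × (46.0 − -12.1)] = 15.058 kg/s

ṁ_c = 15.1 kg/s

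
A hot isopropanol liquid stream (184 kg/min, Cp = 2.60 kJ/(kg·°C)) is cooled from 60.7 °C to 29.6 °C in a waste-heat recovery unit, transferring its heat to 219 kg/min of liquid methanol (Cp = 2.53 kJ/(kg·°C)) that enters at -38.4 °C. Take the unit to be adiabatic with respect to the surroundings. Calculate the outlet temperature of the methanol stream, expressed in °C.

Heat released by hot stream: Q = 184 × 2.60 × (60.7 − 29.6) = 14878 kJ/min
Energy balance on cold side (adiabatic exchanger): Q = ṁ_c·Cp_c·(T_c,out − T_c,in)
T_c,out = -38.4 + 14878/(219 × 2.53) = -11.547 °C

T_c,out = -11.5 °C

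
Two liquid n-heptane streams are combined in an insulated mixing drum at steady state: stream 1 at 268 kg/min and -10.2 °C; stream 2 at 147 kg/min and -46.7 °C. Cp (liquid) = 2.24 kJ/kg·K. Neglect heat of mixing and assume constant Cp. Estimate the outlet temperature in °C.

T_out = -23.1 °C

No heat crosses the boundary, so H_out = H_in.
Σ ṁᵢCp,ᵢTᵢ = 268×2.24×-10.2 + 147×2.24×-46.7 = -21501
Σ ṁᵢCp,ᵢ = 268×2.24 + 147×2.24 = 929.6
T_out = -21501 / 929.6 = -23.129 °C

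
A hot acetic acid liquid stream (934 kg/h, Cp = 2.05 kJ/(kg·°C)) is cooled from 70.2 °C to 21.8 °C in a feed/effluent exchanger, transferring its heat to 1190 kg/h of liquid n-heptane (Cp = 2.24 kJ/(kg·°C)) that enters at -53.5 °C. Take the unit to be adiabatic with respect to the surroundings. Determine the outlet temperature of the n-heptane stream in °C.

Heat released by hot stream: Q = 934 × 2.05 × (70.2 − 21.8) = 92671 kJ/h
Energy balance on cold side (adiabatic exchanger): Q = ṁ_c·Cp_c·(T_c,out − T_c,in)
T_c,out = -53.5 + 92671/(1190 × 2.24) = -18.734 °C

T_c,out = -18.7 °C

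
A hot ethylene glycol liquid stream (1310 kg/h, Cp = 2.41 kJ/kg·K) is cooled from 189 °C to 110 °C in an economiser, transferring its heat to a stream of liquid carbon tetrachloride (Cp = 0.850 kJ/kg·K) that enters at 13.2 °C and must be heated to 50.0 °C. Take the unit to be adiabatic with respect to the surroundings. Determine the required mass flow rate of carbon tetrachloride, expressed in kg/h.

ṁ_c = 7970 kg/h

Heat released by hot stream: Q = 1310 × 2.41 × (189 − 110) = 249410 kJ/h
Energy balance on cold side (adiabatic exchanger): Q = ṁ_c·Cp_c·(T_c,out − T_c,in)
ṁ_c = 249410 / [0.850 × (50.0 − 13.2)] = 7973.5 kg/h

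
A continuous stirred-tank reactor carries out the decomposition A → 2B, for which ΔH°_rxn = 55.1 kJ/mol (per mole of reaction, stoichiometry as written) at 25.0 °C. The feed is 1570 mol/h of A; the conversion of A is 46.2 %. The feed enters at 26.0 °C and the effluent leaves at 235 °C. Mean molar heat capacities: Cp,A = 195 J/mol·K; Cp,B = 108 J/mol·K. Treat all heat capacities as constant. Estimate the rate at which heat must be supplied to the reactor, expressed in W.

Q_in = 29800 W

Extent of reaction ξ = 0.462 × 1570 = 725.34 mol/h
Reaction term: ξ·ΔH°_rxn = 725.34 × 55.1 = 39966 kJ/h
Sensible, feed 26.0→25 °C: -306.15 kJ/h
Outlet flows (mol/h): A 844.66, B 1450.7
Sensible, products 25→235 °C: 67490 kJ/h
Q = ΔH = 107150 kJ/h = 29.764 kW
Heat supplied = 29764 W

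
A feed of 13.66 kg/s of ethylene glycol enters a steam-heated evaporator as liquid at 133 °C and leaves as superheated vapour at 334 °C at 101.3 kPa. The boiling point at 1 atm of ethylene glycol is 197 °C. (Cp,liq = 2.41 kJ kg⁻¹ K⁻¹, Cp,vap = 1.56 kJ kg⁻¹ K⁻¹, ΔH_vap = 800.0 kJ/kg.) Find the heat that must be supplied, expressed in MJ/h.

Q = 57400 MJ/h

liquid 133→197 °C: 154.24 kJ/kg
vaporisation at 197 °C: 800 kJ/kg
vapour 197→334 °C: 213.72 kJ/kg
Δh = 154.24 + 800 + 213.72 = 1168 kJ/kg
Q = ṁ·Δh = 13.66 kg/s × 1168 kJ/kg = 15954 kJ/s
|Q| = 15954 kW = 57436 MJ/h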